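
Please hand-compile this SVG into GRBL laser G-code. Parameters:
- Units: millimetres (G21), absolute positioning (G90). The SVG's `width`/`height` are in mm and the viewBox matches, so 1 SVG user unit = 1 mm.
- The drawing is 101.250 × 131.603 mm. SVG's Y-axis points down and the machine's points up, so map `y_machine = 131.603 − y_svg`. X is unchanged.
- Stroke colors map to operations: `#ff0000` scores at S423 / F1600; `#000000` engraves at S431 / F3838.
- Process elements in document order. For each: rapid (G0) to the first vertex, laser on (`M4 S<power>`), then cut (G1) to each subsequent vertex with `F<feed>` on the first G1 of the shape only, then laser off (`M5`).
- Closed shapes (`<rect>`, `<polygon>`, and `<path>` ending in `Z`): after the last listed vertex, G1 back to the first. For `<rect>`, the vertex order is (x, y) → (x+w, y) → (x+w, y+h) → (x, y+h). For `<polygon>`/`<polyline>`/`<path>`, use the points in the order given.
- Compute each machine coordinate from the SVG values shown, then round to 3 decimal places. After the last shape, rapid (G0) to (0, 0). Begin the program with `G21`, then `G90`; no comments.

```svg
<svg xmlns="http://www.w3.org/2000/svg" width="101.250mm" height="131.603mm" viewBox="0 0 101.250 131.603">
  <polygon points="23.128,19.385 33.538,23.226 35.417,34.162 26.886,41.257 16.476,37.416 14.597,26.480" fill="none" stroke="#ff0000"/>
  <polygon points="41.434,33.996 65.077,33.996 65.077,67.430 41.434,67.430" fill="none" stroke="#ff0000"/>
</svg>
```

G21
G90
G0 X23.128 Y112.218
M4 S423
G1 X33.538 Y108.377 F1600
G1 X35.417 Y97.441
G1 X26.886 Y90.346
G1 X16.476 Y94.187
G1 X14.597 Y105.123
G1 X23.128 Y112.218
M5
G0 X41.434 Y97.607
M4 S423
G1 X65.077 Y97.607 F1600
G1 X65.077 Y64.173
G1 X41.434 Y64.173
G1 X41.434 Y97.607
M5
G0 X0.000 Y0.000

1 u = 1 mm; y_m = 131.603 − y.

[1] `<polygon>` regular polygon, #ff0000→score S423 F1600: (23.128,112.218) → (33.538,108.377) → (35.417,97.441) → (26.886,90.346) → (16.476,94.187) → (14.597,105.123) → (23.128,112.218) (closed)

[2] `<polygon>` rectangle, #ff0000→score S423 F1600: (41.434,97.607) → (65.077,97.607) → (65.077,64.173) → (41.434,64.173) → (41.434,97.607) (closed)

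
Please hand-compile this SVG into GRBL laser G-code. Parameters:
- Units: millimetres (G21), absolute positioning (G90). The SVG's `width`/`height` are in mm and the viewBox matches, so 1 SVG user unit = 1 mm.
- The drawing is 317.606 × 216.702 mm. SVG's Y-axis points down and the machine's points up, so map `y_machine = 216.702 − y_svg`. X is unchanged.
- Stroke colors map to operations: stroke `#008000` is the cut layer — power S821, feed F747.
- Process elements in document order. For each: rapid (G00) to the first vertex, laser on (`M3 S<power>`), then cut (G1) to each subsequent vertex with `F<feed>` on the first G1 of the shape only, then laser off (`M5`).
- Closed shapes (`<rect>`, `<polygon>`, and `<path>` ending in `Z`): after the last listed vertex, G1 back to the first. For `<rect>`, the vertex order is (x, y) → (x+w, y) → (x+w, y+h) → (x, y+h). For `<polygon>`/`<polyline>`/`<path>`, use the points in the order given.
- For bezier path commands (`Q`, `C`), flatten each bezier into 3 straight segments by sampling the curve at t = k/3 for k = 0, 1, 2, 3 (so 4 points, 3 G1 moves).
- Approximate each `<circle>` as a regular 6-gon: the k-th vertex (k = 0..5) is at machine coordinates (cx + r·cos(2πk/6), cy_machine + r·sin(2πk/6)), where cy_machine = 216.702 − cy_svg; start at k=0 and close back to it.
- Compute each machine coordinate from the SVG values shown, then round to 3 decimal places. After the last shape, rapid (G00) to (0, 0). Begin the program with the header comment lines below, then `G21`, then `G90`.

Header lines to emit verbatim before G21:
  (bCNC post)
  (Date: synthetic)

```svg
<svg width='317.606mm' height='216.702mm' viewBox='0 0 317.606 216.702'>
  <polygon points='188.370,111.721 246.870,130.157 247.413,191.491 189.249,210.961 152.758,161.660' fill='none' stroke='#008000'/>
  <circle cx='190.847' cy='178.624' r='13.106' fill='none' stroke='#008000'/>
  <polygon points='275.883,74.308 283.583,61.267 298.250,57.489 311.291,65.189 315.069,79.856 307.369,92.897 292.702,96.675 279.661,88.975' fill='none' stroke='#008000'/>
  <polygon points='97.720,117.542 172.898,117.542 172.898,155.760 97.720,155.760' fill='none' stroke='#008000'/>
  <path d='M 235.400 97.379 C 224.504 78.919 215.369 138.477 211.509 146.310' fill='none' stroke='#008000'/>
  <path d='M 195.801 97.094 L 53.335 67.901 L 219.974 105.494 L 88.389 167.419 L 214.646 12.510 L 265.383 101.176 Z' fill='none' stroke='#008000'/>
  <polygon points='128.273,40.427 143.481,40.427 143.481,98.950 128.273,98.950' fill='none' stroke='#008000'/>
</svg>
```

1 u = 1 mm; y_m = 216.702 − y.

[1] `<polygon>` regular polygon, #008000→cut S821 F747: (188.370,104.981) → (246.870,86.545) → (247.413,25.211) → (189.249,5.741) → (152.758,55.042) → (188.370,104.981) (closed)

[2] `<circle>` circle, #008000→cut S821 F747: (203.953,38.078) → (197.400,49.428) → (184.294,49.428) → (177.741,38.078) → (184.294,26.728) → (197.400,26.728) → (203.953,38.078) (closed)

[3] `<polygon>` regular polygon, #008000→cut S821 F747: (275.883,142.394) → (283.583,155.435) → (298.250,159.213) → (311.291,151.513) → (315.069,136.846) → (307.369,123.805) → (292.702,120.027) → (279.661,127.727) → (275.883,142.394) (closed)

[4] `<polygon>` rectangle, #008000→cut S821 F747: (97.720,99.160) → (172.898,99.160) → (172.898,60.942) → (97.720,60.942) → (97.720,99.160) (closed)

[5] `<path>` cubic bezier, #008000→cut S821 F747: (235.400,119.323) → (225.221,116.582) → (216.997,90.661) → (211.509,70.392)

[6] `<path>` closed polygon, #008000→cut S821 F747: (195.801,119.608) → (53.335,148.801) → (219.974,111.208) → (88.389,49.283) → (214.646,204.192) → (265.383,115.526) → (195.801,119.608) (closed)

[7] `<polygon>` rectangle, #008000→cut S821 F747: (128.273,176.275) → (143.481,176.275) → (143.481,117.752) → (128.273,117.752) → (128.273,176.275) (closed)

(bCNC post)
(Date: synthetic)
G21
G90
G00 X188.370 Y104.981
M3 S821
G1 X246.870 Y86.545 F747
G1 X247.413 Y25.211
G1 X189.249 Y5.741
G1 X152.758 Y55.042
G1 X188.370 Y104.981
M5
G00 X203.953 Y38.078
M3 S821
G1 X197.400 Y49.428 F747
G1 X184.294 Y49.428
G1 X177.741 Y38.078
G1 X184.294 Y26.728
G1 X197.400 Y26.728
G1 X203.953 Y38.078
M5
G00 X275.883 Y142.394
M3 S821
G1 X283.583 Y155.435 F747
G1 X298.250 Y159.213
G1 X311.291 Y151.513
G1 X315.069 Y136.846
G1 X307.369 Y123.805
G1 X292.702 Y120.027
G1 X279.661 Y127.727
G1 X275.883 Y142.394
M5
G00 X97.720 Y99.160
M3 S821
G1 X172.898 Y99.160 F747
G1 X172.898 Y60.942
G1 X97.720 Y60.942
G1 X97.720 Y99.160
M5
G00 X235.400 Y119.323
M3 S821
G1 X225.221 Y116.582 F747
G1 X216.997 Y90.661
G1 X211.509 Y70.392
M5
G00 X195.801 Y119.608
M3 S821
G1 X53.335 Y148.801 F747
G1 X219.974 Y111.208
G1 X88.389 Y49.283
G1 X214.646 Y204.192
G1 X265.383 Y115.526
G1 X195.801 Y119.608
M5
G00 X128.273 Y176.275
M3 S821
G1 X143.481 Y176.275 F747
G1 X143.481 Y117.752
G1 X128.273 Y117.752
G1 X128.273 Y176.275
M5
G00 X0.000 Y0.000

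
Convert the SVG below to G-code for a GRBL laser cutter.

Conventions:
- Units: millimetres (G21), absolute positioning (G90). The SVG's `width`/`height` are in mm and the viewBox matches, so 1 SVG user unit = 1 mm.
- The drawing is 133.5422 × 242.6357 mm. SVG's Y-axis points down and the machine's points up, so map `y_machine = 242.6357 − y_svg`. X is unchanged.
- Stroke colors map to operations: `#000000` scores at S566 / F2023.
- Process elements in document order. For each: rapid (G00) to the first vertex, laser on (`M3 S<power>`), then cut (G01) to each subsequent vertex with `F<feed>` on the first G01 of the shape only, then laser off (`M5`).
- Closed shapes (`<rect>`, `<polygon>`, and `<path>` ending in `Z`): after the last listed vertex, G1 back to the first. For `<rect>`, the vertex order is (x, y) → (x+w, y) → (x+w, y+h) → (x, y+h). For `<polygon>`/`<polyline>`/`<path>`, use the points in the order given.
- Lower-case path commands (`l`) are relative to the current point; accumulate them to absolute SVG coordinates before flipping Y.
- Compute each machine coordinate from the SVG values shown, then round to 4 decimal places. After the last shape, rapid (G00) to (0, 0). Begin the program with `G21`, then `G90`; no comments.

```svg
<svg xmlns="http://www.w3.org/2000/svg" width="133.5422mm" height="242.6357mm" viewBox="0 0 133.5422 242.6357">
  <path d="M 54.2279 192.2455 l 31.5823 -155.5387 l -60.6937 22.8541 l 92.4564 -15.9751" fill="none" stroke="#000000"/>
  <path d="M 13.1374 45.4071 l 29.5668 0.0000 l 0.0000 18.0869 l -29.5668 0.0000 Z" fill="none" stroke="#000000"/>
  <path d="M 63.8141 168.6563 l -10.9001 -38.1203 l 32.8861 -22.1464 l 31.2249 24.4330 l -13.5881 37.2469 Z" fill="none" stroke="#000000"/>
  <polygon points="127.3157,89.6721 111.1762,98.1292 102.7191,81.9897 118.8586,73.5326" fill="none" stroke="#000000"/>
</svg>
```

G21
G90
G00 X54.2279 Y50.3902
M3 S566
G01 X85.8102 Y205.9289 F2023
G01 X25.1165 Y183.0748
G01 X117.5729 Y199.0499
M5
G00 X13.1374 Y197.2286
M3 S566
G01 X42.7042 Y197.2286 F2023
G01 X42.7042 Y179.1417
G01 X13.1374 Y179.1417
G01 X13.1374 Y197.2286
M5
G00 X63.8141 Y73.9794
M3 S566
G01 X52.9140 Y112.0997 F2023
G01 X85.8001 Y134.2461
G01 X117.0250 Y109.8131
G01 X103.4369 Y72.5662
G01 X63.8141 Y73.9794
M5
G00 X127.3157 Y152.9636
M3 S566
G01 X111.1762 Y144.5065 F2023
G01 X102.7191 Y160.6460
G01 X118.8586 Y169.1031
G01 X127.3157 Y152.9636
M5
G00 X0.0000 Y0.0000

1 u = 1 mm; y_m = 242.6357 − y.

[1] `<path>` open polyline, #000000→score S566 F2023: (54.2279,50.3902) → (85.8102,205.9289) → (25.1165,183.0748) → (117.5729,199.0499)

[2] `<path>` rectangle, #000000→score S566 F2023: (13.1374,197.2286) → (42.7042,197.2286) → (42.7042,179.1417) → (13.1374,179.1417) → (13.1374,197.2286) (closed)

[3] `<path>` regular polygon, #000000→score S566 F2023: (63.8141,73.9794) → (52.9140,112.0997) → (85.8001,134.2461) → (117.0250,109.8131) → (103.4369,72.5662) → (63.8141,73.9794) (closed)

[4] `<polygon>` regular polygon, #000000→score S566 F2023: (127.3157,152.9636) → (111.1762,144.5065) → (102.7191,160.6460) → (118.8586,169.1031) → (127.3157,152.9636) (closed)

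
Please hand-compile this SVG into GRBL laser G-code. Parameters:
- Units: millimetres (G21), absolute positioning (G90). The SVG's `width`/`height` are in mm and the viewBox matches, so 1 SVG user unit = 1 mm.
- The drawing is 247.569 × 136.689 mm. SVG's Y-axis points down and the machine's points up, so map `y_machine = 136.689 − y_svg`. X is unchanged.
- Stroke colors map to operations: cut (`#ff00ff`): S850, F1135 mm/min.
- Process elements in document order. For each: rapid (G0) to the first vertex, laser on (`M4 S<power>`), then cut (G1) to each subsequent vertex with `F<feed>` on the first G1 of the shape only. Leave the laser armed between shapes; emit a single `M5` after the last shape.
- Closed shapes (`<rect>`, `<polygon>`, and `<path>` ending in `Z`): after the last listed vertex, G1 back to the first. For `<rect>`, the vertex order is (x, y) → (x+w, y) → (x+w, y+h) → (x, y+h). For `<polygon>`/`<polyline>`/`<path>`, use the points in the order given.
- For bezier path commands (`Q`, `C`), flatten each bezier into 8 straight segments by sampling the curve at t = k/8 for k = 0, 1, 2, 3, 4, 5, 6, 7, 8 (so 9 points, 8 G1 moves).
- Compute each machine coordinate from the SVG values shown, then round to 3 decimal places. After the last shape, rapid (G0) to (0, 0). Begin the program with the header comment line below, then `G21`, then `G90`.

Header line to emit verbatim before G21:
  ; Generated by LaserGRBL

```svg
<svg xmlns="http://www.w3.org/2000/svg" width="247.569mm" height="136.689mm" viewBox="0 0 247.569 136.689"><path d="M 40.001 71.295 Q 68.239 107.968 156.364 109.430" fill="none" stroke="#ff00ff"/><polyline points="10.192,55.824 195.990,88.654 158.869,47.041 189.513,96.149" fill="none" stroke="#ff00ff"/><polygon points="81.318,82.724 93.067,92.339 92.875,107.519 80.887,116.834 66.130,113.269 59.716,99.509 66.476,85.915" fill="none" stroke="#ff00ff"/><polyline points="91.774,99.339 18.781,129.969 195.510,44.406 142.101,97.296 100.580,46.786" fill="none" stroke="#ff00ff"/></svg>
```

1 u = 1 mm; y_m = 136.689 − y.

[1] `<path>` quadratic bezier, #ff00ff→cut S850 F1135: (40.001,65.394) → (47.996,56.776) → (57.863,49.258) → (69.601,42.841) → (83.211,37.524) → (98.692,33.307) → (116.044,30.191) → (135.268,28.175) → (156.364,27.259)

[2] `<polyline>` open polyline, #ff00ff→cut S850 F1135: (10.192,80.865) → (195.990,48.035) → (158.869,89.648) → (189.513,40.540)

[3] `<polygon>` regular polygon, #ff00ff→cut S850 F1135: (81.318,53.965) → (93.067,44.350) → (92.875,29.170) → (80.887,19.855) → (66.130,23.420) → (59.716,37.180) → (66.476,50.774) → (81.318,53.965) (closed)

[4] `<polyline>` open polyline, #ff00ff→cut S850 F1135: (91.774,37.350) → (18.781,6.720) → (195.510,92.283) → (142.101,39.393) → (100.580,89.903)

; Generated by LaserGRBL
G21
G90
G0 X40.001 Y65.394
M4 S850
G1 X47.996 Y56.776 F1135
G1 X57.863 Y49.258
G1 X69.601 Y42.841
G1 X83.211 Y37.524
G1 X98.692 Y33.307
G1 X116.044 Y30.191
G1 X135.268 Y28.175
G1 X156.364 Y27.259
G0 X10.192 Y80.865
M4 S850
G1 X195.990 Y48.035 F1135
G1 X158.869 Y89.648
G1 X189.513 Y40.540
G0 X81.318 Y53.965
M4 S850
G1 X93.067 Y44.350 F1135
G1 X92.875 Y29.170
G1 X80.887 Y19.855
G1 X66.130 Y23.420
G1 X59.716 Y37.180
G1 X66.476 Y50.774
G1 X81.318 Y53.965
G0 X91.774 Y37.350
M4 S850
G1 X18.781 Y6.720 F1135
G1 X195.510 Y92.283
G1 X142.101 Y39.393
G1 X100.580 Y89.903
M5
G0 X0.000 Y0.000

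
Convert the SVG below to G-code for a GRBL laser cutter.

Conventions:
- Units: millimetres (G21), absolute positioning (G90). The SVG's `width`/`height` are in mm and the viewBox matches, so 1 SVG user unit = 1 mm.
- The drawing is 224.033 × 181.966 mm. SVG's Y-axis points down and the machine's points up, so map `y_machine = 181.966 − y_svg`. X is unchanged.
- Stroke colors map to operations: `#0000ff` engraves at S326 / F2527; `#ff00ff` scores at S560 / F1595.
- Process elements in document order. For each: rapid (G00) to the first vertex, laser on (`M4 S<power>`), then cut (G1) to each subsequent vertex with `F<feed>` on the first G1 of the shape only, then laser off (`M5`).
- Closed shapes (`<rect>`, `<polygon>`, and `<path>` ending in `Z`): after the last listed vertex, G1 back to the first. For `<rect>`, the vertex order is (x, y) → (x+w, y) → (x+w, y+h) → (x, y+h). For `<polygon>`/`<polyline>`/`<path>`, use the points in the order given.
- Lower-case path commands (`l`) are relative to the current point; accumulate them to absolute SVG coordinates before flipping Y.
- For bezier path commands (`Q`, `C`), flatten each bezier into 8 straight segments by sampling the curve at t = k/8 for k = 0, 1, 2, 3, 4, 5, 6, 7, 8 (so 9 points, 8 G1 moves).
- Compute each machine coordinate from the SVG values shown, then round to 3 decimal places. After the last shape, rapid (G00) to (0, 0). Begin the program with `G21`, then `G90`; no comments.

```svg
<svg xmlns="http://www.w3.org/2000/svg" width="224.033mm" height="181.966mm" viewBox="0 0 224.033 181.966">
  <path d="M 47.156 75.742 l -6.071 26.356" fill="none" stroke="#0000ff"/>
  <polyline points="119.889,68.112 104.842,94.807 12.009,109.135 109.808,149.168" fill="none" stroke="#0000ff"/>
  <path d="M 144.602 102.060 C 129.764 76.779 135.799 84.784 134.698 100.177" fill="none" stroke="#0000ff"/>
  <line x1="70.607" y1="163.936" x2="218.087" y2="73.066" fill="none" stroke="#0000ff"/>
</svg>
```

viewBox `0 0 224.033 181.966` with mm width/height → 1 unit = 1 mm. Flip: y_m = 181.966 − y_svg.

**Shape 1** — `<path>` line segment, stroke `#0000ff` → engrave (S326, F2527). Machine vertices: (47.156,106.224) → (41.085,79.868). Open path.

**Shape 2** — `<polyline>` open polyline, stroke `#0000ff` → engrave (S326, F2527). Machine vertices: (119.889,113.854) → (104.842,87.159) → (12.009,72.831) → (109.808,32.798). Open path.

**Shape 3** — `<path>` cubic bezier, stroke `#0000ff` → engrave (S326, F2527). Control points (SVG): P0=(144.602,102.060), P1=(129.764,76.779), P2=(135.799,84.784), P3=(134.698,100.177); sampled at t=k/8. Machine vertices: (144.602,79.906) → (139.961,87.877) → (136.950,93.030) → (135.238,95.670) → (134.499,96.100) → (134.403,94.624) → (134.623,91.544) → (134.831,87.164) → (134.698,81.789). Open path.

**Shape 4** — `<line>` line segment, stroke `#0000ff` → engrave (S326, F2527). Machine vertices: (70.607,18.030) → (218.087,108.900). Open path.

G21
G90
G00 X47.156 Y106.224
M4 S326
G1 X41.085 Y79.868 F2527
M5
G00 X119.889 Y113.854
M4 S326
G1 X104.842 Y87.159 F2527
G1 X12.009 Y72.831
G1 X109.808 Y32.798
M5
G00 X144.602 Y79.906
M4 S326
G1 X139.961 Y87.877 F2527
G1 X136.950 Y93.030
G1 X135.238 Y95.670
G1 X134.499 Y96.100
G1 X134.403 Y94.624
G1 X134.623 Y91.544
G1 X134.831 Y87.164
G1 X134.698 Y81.789
M5
G00 X70.607 Y18.030
M4 S326
G1 X218.087 Y108.900 F2527
M5
G00 X0.000 Y0.000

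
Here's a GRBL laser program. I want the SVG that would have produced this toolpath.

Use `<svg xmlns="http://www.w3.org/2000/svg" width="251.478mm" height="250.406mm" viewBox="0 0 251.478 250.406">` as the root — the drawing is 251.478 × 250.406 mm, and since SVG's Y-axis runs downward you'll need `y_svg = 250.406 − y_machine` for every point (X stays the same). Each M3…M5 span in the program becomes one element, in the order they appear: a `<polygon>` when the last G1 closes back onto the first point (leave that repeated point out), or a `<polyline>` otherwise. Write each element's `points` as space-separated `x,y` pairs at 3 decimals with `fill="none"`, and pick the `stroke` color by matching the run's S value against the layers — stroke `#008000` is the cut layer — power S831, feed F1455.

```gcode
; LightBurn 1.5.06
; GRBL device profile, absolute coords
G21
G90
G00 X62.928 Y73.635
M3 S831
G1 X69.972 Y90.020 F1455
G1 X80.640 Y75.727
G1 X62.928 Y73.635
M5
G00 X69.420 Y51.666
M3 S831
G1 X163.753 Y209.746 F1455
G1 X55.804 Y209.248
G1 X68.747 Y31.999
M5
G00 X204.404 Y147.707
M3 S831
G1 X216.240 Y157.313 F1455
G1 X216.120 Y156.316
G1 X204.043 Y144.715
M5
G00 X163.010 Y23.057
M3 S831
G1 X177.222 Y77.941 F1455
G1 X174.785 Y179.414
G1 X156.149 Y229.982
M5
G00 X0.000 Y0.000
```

<svg xmlns="http://www.w3.org/2000/svg" width="251.478mm" height="250.406mm" viewBox="0 0 251.478 250.406">
  <polygon points="62.928,176.771 69.972,160.386 80.640,174.679" fill="none" stroke="#008000"/>
  <polyline points="69.420,198.740 163.753,40.660 55.804,41.158 68.747,218.407" fill="none" stroke="#008000"/>
  <polyline points="204.404,102.699 216.240,93.093 216.120,94.090 204.043,105.691" fill="none" stroke="#008000"/>
  <polyline points="163.010,227.349 177.222,172.465 174.785,70.992 156.149,20.424" fill="none" stroke="#008000"/>
</svg>

Machine Y-up, SVG Y-down with viewBox height 250.406, so y_svg = 250.406 − y_machine; X carries over. Every run uses S831, so all elements get stroke `#008000` (cut).

Run 1: The run returns to its start, so emit a `<polygon>` with points (Y-flipped): 62.928,176.771 69.972,160.386 80.640,174.679.

Run 2: The run is open, so emit a `<polyline>` with points (Y-flipped): 69.420,198.740 163.753,40.660 55.804,41.158 68.747,218.407.

Run 3: The run is open, so emit a `<polyline>` with points (Y-flipped): 204.404,102.699 216.240,93.093 216.120,94.090 204.043,105.691.

Run 4: The run is open, so emit a `<polyline>` with points (Y-flipped): 163.010,227.349 177.222,172.465 174.785,70.992 156.149,20.424.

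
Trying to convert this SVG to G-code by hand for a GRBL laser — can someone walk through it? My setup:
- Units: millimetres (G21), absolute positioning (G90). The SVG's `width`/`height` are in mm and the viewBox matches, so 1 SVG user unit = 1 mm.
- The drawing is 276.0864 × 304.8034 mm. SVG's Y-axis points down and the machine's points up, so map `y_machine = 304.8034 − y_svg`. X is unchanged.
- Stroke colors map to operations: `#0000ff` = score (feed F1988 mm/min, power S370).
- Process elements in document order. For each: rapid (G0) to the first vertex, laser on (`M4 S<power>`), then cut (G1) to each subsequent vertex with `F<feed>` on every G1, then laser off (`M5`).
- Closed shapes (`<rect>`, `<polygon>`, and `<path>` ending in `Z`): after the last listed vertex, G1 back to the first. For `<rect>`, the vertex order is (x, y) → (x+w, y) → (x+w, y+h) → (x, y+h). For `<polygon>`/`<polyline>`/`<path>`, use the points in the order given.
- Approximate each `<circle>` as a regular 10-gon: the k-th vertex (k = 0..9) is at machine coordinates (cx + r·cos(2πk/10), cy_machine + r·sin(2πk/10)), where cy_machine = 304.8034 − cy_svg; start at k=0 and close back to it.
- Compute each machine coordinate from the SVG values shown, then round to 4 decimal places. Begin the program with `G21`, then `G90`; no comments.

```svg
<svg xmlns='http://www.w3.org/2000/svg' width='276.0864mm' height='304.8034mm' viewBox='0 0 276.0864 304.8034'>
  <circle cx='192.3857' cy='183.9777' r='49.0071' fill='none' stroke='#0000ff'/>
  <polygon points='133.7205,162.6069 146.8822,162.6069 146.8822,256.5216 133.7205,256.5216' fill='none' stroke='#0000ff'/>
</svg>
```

G21
G90
G0 X241.3928 Y120.8257
M4 S370
G1 X232.0333 Y149.6314 F1988
G1 X207.5297 Y167.4342 F1988
G1 X177.2417 Y167.4342 F1988
G1 X152.7381 Y149.6314 F1988
G1 X143.3786 Y120.8257 F1988
G1 X152.7381 Y92.0200 F1988
G1 X177.2417 Y74.2172 F1988
G1 X207.5297 Y74.2172 F1988
G1 X232.0333 Y92.0200 F1988
G1 X241.3928 Y120.8257 F1988
M5
G0 X133.7205 Y142.1965
M4 S370
G1 X146.8822 Y142.1965 F1988
G1 X146.8822 Y48.2818 F1988
G1 X133.7205 Y48.2818 F1988
G1 X133.7205 Y142.1965 F1988
M5

viewBox `0 0 276.0864 304.8034` with mm width/height → 1 unit = 1 mm. Flip: y_m = 304.8034 − y_svg.

**Shape 1** — `<circle>` circle, stroke `#0000ff` → score (S370, F1988). Machine vertices: (241.3928,120.8257) → (232.0333,149.6314) → (207.5297,167.4342) → (177.2417,167.4342) → (152.7381,149.6314) → (143.3786,120.8257) → (152.7381,92.0200) → (177.2417,74.2172) → (207.5297,74.2172) → (232.0333,92.0200) → (241.3928,120.8257). Closed: final G1 returns to the first vertex.

**Shape 2** — `<polygon>` rectangle, stroke `#0000ff` → score (S370, F1988). Machine vertices: (133.7205,142.1965) → (146.8822,142.1965) → (146.8822,48.2818) → (133.7205,48.2818) → (133.7205,142.1965). Closed: final G1 returns to the first vertex.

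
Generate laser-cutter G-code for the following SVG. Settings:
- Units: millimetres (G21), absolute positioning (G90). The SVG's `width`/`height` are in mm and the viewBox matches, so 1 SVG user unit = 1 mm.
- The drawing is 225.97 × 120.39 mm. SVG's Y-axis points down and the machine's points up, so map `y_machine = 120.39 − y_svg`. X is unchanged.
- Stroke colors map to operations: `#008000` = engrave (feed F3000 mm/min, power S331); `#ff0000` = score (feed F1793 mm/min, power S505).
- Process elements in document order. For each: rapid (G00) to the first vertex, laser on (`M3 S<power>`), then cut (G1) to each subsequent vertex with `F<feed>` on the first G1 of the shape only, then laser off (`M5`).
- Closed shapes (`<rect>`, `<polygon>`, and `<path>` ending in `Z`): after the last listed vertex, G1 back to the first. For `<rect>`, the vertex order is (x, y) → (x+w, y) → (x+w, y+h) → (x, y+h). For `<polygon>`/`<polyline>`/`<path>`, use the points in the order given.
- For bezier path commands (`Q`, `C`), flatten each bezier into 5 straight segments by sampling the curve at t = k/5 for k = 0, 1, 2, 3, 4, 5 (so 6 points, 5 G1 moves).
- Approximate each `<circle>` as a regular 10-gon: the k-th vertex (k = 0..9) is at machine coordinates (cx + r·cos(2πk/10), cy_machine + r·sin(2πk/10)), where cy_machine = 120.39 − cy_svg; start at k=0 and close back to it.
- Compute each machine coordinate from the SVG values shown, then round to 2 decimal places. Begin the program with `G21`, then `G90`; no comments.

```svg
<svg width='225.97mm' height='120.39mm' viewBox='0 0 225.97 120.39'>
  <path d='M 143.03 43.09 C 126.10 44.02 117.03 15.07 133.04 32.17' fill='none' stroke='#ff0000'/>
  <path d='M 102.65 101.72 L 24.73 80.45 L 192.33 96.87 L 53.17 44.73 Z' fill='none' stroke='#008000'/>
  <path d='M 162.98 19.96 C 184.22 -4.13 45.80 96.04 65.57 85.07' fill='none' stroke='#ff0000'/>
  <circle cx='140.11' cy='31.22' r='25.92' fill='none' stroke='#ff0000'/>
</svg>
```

1 u = 1 mm; y_m = 120.39 − y.

[1] `<path>` cubic bezier, #ff0000→score S505 F1793: (143.03,77.30) → (133.95,79.72) → (127.59,85.67) → (124.76,91.50) → (126.31,93.56) → (133.04,88.22)

[2] `<path>` closed polygon, #008000→engrave S331 F3000: (102.65,18.67) → (24.73,39.94) → (192.33,23.52) → (53.17,75.66) → (102.65,18.67) (closed)

[3] `<path>` cubic bezier, #ff0000→score S505 F1793: (162.98,100.43) → (159.11,101.86) → (132.17,84.76) → (97.43,60.44) → (70.15,40.19) → (65.57,35.32)

[4] `<circle>` circle, #ff0000→score S505 F1793: (166.03,89.17) → (161.08,104.41) → (148.12,113.82) → (132.10,113.82) → (119.14,104.41) → (114.19,89.17) → (119.14,73.93) → (132.10,64.52) → (148.12,64.52) → (161.08,73.93) → (166.03,89.17) (closed)

G21
G90
G00 X143.03 Y77.30
M3 S505
G1 X133.95 Y79.72 F1793
G1 X127.59 Y85.67
G1 X124.76 Y91.50
G1 X126.31 Y93.56
G1 X133.04 Y88.22
M5
G00 X102.65 Y18.67
M3 S331
G1 X24.73 Y39.94 F3000
G1 X192.33 Y23.52
G1 X53.17 Y75.66
G1 X102.65 Y18.67
M5
G00 X162.98 Y100.43
M3 S505
G1 X159.11 Y101.86 F1793
G1 X132.17 Y84.76
G1 X97.43 Y60.44
G1 X70.15 Y40.19
G1 X65.57 Y35.32
M5
G00 X166.03 Y89.17
M3 S505
G1 X161.08 Y104.41 F1793
G1 X148.12 Y113.82
G1 X132.10 Y113.82
G1 X119.14 Y104.41
G1 X114.19 Y89.17
G1 X119.14 Y73.93
G1 X132.10 Y64.52
G1 X148.12 Y64.52
G1 X161.08 Y73.93
G1 X166.03 Y89.17
M5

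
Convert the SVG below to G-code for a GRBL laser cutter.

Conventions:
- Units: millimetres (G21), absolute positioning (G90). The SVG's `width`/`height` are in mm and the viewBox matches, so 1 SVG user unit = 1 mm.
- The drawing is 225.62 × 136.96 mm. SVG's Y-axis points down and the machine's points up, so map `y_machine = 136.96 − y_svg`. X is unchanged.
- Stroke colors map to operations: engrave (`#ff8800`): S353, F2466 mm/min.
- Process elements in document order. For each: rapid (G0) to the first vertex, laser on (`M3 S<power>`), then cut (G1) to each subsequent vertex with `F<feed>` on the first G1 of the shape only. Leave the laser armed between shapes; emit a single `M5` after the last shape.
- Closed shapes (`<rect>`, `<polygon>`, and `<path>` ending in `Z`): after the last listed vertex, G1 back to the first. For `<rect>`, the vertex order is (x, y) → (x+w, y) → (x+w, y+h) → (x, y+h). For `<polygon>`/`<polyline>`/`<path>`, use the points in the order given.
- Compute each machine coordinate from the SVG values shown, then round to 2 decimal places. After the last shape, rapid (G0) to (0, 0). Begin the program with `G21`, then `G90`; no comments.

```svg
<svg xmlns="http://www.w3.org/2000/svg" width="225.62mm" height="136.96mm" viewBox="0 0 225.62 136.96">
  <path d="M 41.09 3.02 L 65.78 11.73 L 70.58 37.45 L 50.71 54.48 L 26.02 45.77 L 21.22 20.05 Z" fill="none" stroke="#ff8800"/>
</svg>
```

G21
G90
G0 X41.09 Y133.94
M3 S353
G1 X65.78 Y125.23 F2466
G1 X70.58 Y99.51
G1 X50.71 Y82.48
G1 X26.02 Y91.19
G1 X21.22 Y116.91
G1 X41.09 Y133.94
M5
G0 X0.00 Y0.00

Since the viewBox matches the mm dimensions, user units are millimetres directly. The only transform is the Y-flip y_m = 136.96 − y_svg.

Shape 1 is a regular polygon drawn with `<path>`. Its stroke #ff8800 means engrave at S353, F2466. After flipping Y the toolpath is (41.09,133.94) → (65.78,125.23) → (70.58,99.51) → (50.71,82.48) → (26.02,91.19) → (21.22,116.91) → (41.09,133.94), returning to the start.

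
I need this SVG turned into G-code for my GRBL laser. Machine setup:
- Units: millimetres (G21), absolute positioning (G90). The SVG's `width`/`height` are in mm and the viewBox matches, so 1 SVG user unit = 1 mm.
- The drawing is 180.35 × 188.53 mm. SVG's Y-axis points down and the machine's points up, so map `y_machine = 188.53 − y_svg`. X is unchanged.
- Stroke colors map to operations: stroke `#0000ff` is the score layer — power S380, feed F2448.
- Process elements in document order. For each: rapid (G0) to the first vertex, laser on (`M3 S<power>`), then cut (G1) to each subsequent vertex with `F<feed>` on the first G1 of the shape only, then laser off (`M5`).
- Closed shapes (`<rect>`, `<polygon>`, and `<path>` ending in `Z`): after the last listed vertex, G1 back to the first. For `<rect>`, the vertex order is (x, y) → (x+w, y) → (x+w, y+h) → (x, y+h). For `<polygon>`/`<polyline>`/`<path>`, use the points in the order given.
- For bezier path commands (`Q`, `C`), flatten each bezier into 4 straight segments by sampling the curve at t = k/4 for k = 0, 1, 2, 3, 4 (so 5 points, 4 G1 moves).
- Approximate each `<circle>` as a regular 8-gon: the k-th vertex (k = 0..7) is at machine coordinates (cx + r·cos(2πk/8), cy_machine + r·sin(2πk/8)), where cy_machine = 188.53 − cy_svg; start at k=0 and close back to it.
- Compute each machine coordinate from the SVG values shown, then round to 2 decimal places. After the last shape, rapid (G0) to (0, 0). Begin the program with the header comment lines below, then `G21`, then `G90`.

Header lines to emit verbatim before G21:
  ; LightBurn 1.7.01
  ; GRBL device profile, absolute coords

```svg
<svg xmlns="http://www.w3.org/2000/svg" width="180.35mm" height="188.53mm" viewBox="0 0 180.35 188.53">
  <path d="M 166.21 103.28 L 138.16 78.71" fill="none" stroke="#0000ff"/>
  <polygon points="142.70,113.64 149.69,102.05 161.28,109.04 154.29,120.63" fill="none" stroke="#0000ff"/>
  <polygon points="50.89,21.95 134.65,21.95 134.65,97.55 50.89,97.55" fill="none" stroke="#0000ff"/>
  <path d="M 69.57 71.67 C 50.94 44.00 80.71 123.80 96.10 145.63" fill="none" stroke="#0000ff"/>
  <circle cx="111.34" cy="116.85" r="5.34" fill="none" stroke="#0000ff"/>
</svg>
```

1 u = 1 mm; y_m = 188.53 − y.

[1] `<path>` line segment, #0000ff→score S380 F2448: (166.21,85.25) → (138.16,109.82)

[2] `<polygon>` regular polygon, #0000ff→score S380 F2448: (142.70,74.89) → (149.69,86.48) → (161.28,79.49) → (154.29,67.90) → (142.70,74.89) (closed)

[3] `<polygon>` rectangle, #0000ff→score S380 F2448: (50.89,166.58) → (134.65,166.58) → (134.65,90.98) → (50.89,90.98) → (50.89,166.58) (closed)

[4] `<path>` cubic bezier, #0000ff→score S380 F2448: (69.57,116.86) → (63.69,120.05) → (70.08,98.44) → (82.84,67.56) → (96.10,42.90)

[5] `<circle>` circle, #0000ff→score S380 F2448: (116.68,71.68) → (115.12,75.46) → (111.34,77.02) → (107.56,75.46) → (106.00,71.68) → (107.56,67.90) → (111.34,66.34) → (115.12,67.90) → (116.68,71.68) (closed)

; LightBurn 1.7.01
; GRBL device profile, absolute coords
G21
G90
G0 X166.21 Y85.25
M3 S380
G1 X138.16 Y109.82 F2448
M5
G0 X142.70 Y74.89
M3 S380
G1 X149.69 Y86.48 F2448
G1 X161.28 Y79.49
G1 X154.29 Y67.90
G1 X142.70 Y74.89
M5
G0 X50.89 Y166.58
M3 S380
G1 X134.65 Y166.58 F2448
G1 X134.65 Y90.98
G1 X50.89 Y90.98
G1 X50.89 Y166.58
M5
G0 X69.57 Y116.86
M3 S380
G1 X63.69 Y120.05 F2448
G1 X70.08 Y98.44
G1 X82.84 Y67.56
G1 X96.10 Y42.90
M5
G0 X116.68 Y71.68
M3 S380
G1 X115.12 Y75.46 F2448
G1 X111.34 Y77.02
G1 X107.56 Y75.46
G1 X106.00 Y71.68
G1 X107.56 Y67.90
G1 X111.34 Y66.34
G1 X115.12 Y67.90
G1 X116.68 Y71.68
M5
G0 X0.00 Y0.00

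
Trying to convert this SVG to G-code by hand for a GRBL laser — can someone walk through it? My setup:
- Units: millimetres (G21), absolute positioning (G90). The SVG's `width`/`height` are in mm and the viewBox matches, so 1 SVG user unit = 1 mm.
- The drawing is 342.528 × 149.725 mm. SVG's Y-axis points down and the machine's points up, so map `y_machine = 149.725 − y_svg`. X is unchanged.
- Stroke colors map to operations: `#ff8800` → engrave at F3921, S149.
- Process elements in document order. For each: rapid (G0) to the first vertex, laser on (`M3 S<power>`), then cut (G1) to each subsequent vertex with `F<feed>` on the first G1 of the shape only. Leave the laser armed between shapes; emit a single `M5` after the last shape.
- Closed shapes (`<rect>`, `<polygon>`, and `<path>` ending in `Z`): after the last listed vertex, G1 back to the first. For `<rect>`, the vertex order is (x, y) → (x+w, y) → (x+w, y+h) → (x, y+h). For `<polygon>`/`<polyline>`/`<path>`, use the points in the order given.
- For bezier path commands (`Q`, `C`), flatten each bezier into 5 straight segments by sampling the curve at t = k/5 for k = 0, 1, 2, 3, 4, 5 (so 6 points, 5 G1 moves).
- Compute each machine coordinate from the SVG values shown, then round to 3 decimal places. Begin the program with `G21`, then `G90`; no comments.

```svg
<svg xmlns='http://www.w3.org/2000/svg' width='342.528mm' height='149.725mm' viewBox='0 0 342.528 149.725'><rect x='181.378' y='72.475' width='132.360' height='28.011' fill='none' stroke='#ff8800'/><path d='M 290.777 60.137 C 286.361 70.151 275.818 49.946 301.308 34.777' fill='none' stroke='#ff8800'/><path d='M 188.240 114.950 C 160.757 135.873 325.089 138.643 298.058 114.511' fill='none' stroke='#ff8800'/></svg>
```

G21
G90
G0 X181.378 Y77.250
M3 S149
G1 X313.738 Y77.250 F3921
G1 X313.738 Y49.239
G1 X181.378 Y49.239
G1 X181.378 Y77.250
G0 X290.777 Y89.588
M3 S149
G1 X287.729 Y86.924 F3921
G1 X285.235 Y89.820
G1 X285.318 Y96.584
G1 X290.001 Y105.524
G1 X301.308 Y114.948
G0 X188.240 Y34.775
M3 S149
G1 X191.703 Y24.470 F3921
G1 X222.808 Y18.941
G1 X263.164 Y18.609
G1 X294.378 Y23.893
G1 X298.058 Y35.214
M5

1 u = 1 mm; y_m = 149.725 − y.

[1] `<rect>` rectangle, #ff8800→engrave S149 F3921: (181.378,77.250) → (313.738,77.250) → (313.738,49.239) → (181.378,49.239) → (181.378,77.250) (closed)

[2] `<path>` cubic bezier, #ff8800→engrave S149 F3921: (290.777,89.588) → (287.729,86.924) → (285.235,89.820) → (285.318,96.584) → (290.001,105.524) → (301.308,114.948)

[3] `<path>` cubic bezier, #ff8800→engrave S149 F3921: (188.240,34.775) → (191.703,24.470) → (222.808,18.941) → (263.164,18.609) → (294.378,23.893) → (298.058,35.214)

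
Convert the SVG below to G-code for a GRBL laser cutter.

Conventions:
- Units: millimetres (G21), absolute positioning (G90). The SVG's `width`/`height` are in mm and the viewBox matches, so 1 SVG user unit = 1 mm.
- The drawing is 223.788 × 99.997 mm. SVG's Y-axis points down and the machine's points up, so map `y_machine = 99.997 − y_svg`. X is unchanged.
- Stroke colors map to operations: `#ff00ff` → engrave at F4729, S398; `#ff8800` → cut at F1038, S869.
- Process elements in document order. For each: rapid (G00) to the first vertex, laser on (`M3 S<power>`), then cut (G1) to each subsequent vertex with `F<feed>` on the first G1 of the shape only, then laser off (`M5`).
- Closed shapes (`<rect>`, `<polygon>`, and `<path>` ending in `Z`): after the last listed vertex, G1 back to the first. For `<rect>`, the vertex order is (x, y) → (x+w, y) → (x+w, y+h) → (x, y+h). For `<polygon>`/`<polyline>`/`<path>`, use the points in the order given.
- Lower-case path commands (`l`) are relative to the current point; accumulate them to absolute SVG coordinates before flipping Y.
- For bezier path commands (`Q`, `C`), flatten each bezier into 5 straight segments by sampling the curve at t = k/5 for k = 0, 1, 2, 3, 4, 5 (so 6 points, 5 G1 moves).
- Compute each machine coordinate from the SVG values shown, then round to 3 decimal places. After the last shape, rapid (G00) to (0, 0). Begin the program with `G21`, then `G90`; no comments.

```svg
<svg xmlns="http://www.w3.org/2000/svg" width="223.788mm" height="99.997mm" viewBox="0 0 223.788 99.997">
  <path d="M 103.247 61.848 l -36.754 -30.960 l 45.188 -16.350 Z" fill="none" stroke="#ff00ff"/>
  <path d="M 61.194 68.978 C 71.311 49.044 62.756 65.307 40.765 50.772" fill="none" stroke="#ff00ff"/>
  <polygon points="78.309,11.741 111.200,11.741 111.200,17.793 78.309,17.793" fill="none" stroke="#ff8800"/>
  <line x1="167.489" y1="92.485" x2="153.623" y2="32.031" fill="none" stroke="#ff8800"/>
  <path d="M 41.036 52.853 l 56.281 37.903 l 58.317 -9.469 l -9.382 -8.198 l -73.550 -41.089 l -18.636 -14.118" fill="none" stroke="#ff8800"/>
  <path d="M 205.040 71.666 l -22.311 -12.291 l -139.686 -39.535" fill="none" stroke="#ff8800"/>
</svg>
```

G21
G90
G00 X103.247 Y38.149
M3 S398
G1 X66.493 Y69.109 F4729
G1 X111.681 Y85.459
G1 X103.247 Y38.149
M5
G00 X61.194 Y31.019
M3 S398
G1 X65.065 Y39.172 F4729
G1 X64.707 Y41.853
G1 X60.370 Y42.278
G1 X52.305 Y43.664
G1 X40.765 Y49.225
M5
G00 X78.309 Y88.256
M3 S869
G1 X111.200 Y88.256 F1038
G1 X111.200 Y82.204
G1 X78.309 Y82.204
G1 X78.309 Y88.256
M5
G00 X167.489 Y7.512
M3 S869
G1 X153.623 Y67.966 F1038
M5
G00 X41.036 Y47.144
M3 S869
G1 X97.317 Y9.241 F1038
G1 X155.634 Y18.710
G1 X146.252 Y26.908
G1 X72.702 Y67.997
G1 X54.066 Y82.115
M5
G00 X205.040 Y28.331
M3 S869
G1 X182.729 Y40.622 F1038
G1 X43.043 Y80.157
M5
G00 X0.000 Y0.000

Since the viewBox matches the mm dimensions, user units are millimetres directly. The only transform is the Y-flip y_m = 99.997 − y_svg.

Shape 1 is a regular polygon drawn with `<path>`. Its stroke #ff00ff means engrave at S398, F4729. After flipping Y the toolpath is (103.247,38.149) → (66.493,69.109) → (111.681,85.459) → (103.247,38.149), returning to the start.

Shape 2 is a cubic bezier drawn with `<path>`. Its stroke #ff00ff means engrave at S398, F4729. After flipping Y the toolpath is (61.194,31.019) → (65.065,39.172) → (64.707,41.853) → (60.370,42.278) → (52.305,43.664) → (40.765,49.225).

Shape 3 is a rectangle drawn with `<polygon>`. Its stroke #ff8800 means cut at S869, F1038. After flipping Y the toolpath is (78.309,88.256) → (111.200,88.256) → (111.200,82.204) → (78.309,82.204) → (78.309,88.256), returning to the start.

Shape 4 is a line segment drawn with `<line>`. Its stroke #ff8800 means cut at S869, F1038. After flipping Y the toolpath is (167.489,7.512) → (153.623,67.966).

Shape 5 is a open polyline drawn with `<path>`. Its stroke #ff8800 means cut at S869, F1038. After flipping Y the toolpath is (41.036,47.144) → (97.317,9.241) → (155.634,18.710) → (146.252,26.908) → (72.702,67.997) → (54.066,82.115).

Shape 6 is a open polyline drawn with `<path>`. Its stroke #ff8800 means cut at S869, F1038. After flipping Y the toolpath is (205.040,28.331) → (182.729,40.622) → (43.043,80.157).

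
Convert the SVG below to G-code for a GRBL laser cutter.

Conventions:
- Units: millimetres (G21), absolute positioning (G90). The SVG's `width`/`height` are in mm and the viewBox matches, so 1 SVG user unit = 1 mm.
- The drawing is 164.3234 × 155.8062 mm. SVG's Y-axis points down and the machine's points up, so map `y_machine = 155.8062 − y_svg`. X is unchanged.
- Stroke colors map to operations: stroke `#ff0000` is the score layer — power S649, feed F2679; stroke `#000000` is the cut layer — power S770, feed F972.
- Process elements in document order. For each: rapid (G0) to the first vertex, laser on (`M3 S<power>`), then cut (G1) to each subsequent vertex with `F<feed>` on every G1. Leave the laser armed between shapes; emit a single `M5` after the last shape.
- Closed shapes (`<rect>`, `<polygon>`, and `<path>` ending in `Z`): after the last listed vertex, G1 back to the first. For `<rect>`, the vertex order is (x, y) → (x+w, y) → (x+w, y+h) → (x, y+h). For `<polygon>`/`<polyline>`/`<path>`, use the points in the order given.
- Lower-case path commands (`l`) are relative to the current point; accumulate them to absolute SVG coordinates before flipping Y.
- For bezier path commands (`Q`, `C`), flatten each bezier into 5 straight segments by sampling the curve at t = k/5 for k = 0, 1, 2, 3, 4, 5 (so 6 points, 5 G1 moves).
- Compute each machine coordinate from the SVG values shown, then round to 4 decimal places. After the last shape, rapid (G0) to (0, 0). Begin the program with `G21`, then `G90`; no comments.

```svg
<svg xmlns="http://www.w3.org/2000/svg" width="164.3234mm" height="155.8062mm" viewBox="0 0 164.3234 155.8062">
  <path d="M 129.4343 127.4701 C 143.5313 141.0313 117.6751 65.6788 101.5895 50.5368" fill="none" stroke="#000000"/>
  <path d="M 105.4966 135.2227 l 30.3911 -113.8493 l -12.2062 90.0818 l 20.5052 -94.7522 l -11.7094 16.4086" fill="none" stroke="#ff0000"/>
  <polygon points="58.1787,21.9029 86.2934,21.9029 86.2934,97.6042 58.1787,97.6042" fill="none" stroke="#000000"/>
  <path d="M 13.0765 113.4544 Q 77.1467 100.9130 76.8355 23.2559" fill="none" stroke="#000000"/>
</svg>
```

viewBox `0 0 164.3234 155.8062` with mm width/height → 1 unit = 1 mm. Flip: y_m = 155.8062 − y_svg.

**Shape 1** — `<path>` cubic bezier, stroke `#000000` → cut (S770, F972). Control points (SVG): P0=(129.4343,127.4701), P1=(143.5313,141.0313), P2=(117.6751,65.6788), P3=(101.5895,50.5368); sampled at t=k/5. Machine vertices: (129.4343,28.3361) → (133.4959,29.6760) → (130.3555,45.1973) → (122.3998,67.7419) → (112.0155,90.1519) → (101.5895,105.2694). Open path.

**Shape 2** — `<path>` open polyline, stroke `#ff0000` → score (S649, F2679). Machine vertices: (105.4966,20.5835) → (135.8877,134.4328) → (123.6815,44.3510) → (144.1867,139.1032) → (132.4773,122.6946). Open path.

**Shape 3** — `<polygon>` rectangle, stroke `#000000` → cut (S770, F972). Machine vertices: (58.1787,133.9033) → (86.2934,133.9033) → (86.2934,58.2020) → (58.1787,58.2020) → (58.1787,133.9033). Closed: final G1 returns to the first vertex.

**Shape 4** — `<path>` quadratic bezier, stroke `#000000` → cut (S770, F972). Control points (SVG): P0=(13.0765,113.4544), P1=(77.1467,100.9130), P2=(76.8355,23.2559); sampled at t=k/5. Machine vertices: (13.0765,42.3518) → (36.1293,49.9730) → (54.0316,62.8034) → (66.7834,80.8431) → (74.3847,104.0921) → (76.8355,132.5503). Open path.

G21
G90
G0 X129.4343 Y28.3361
M3 S770
G1 X133.4959 Y29.6760 F972
G1 X130.3555 Y45.1973 F972
G1 X122.3998 Y67.7419 F972
G1 X112.0155 Y90.1519 F972
G1 X101.5895 Y105.2694 F972
G0 X105.4966 Y20.5835
M3 S649
G1 X135.8877 Y134.4328 F2679
G1 X123.6815 Y44.3510 F2679
G1 X144.1867 Y139.1032 F2679
G1 X132.4773 Y122.6946 F2679
G0 X58.1787 Y133.9033
M3 S770
G1 X86.2934 Y133.9033 F972
G1 X86.2934 Y58.2020 F972
G1 X58.1787 Y58.2020 F972
G1 X58.1787 Y133.9033 F972
G0 X13.0765 Y42.3518
M3 S770
G1 X36.1293 Y49.9730 F972
G1 X54.0316 Y62.8034 F972
G1 X66.7834 Y80.8431 F972
G1 X74.3847 Y104.0921 F972
G1 X76.8355 Y132.5503 F972
M5
G0 X0.0000 Y0.0000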